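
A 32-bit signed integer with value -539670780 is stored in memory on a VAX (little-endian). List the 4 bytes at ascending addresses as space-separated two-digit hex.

Two's complement of -539670780 in 32 bits: 539670780 = 0x202AB8FC; invert → 0xDFD54703; add 1 → 0xDFD54704.
Split into bytes (most-significant first): DF D5 47 04.
Little-endian stores the least-significant byte at the lowest address.
So at ascending addresses the bytes are 04 47 D5 DF.

04 47 D5 DF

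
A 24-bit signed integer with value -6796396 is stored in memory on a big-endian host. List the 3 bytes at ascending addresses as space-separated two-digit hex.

Two's complement of -6796396 in 24 bits: 6796396 = 0x67B46C; invert → 0x984B93; add 1 → 0x984B94.
Split into bytes (most-significant first): 98 4B 94.
Big-endian stores the most-significant byte at the lowest address.
So the memory order matches the most-significant-first order: 98 4B 94.

98 4B 94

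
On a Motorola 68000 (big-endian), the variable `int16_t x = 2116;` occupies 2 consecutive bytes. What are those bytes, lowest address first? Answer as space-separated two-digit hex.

2116 in hexadecimal, padded to 16 bits, is 0x0844.
Split into bytes (most-significant first): 08 44.
Big-endian: lowest address holds the most-significant byte.
So the memory order matches the most-significant-first order: 08 44.

08 44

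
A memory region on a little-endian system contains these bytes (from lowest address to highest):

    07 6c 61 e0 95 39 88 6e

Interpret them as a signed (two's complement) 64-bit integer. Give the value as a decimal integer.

Little-endian: lowest address holds the least-significant byte.
Reassemble most-significant byte first: 6E 88 39 95 E0 61 6C 07 → 0x6E883995E0616C07.
0x6E883995E0616C07 = 7964679256882113543.

7964679256882113543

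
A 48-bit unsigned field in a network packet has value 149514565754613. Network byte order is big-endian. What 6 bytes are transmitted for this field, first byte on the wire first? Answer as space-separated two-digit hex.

149514565754613 in hexadecimal, padded to 48 bits, is 0x87FB92949EF5.
Split into bytes (most-significant first): 87 FB 92 94 9E F5.
Big-endian: lowest address holds the most-significant byte.
So the memory order matches the most-significant-first order: 87 FB 92 94 9E F5.

87 FB 92 94 9E F5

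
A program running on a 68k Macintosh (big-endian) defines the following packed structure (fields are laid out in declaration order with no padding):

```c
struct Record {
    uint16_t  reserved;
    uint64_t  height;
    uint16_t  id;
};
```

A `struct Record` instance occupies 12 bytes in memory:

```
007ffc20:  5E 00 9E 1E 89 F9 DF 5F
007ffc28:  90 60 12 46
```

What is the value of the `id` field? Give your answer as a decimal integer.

`id` follows `reserved` (2 B), `height` (8 B), so it starts at offset 2 + 8 = 10 and occupies 2 bytes.
Bytes at offsets 10..11: 12 46.
Big-endian: lowest address holds the most-significant byte.
The bytes are already most-significant first: 0x1246.
0x1246 = 4678.

4678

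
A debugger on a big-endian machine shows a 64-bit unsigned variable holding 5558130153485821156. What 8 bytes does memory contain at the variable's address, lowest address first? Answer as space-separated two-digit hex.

5558130153485821156 in hexadecimal, padded to 64 bits, is 0x4D2271ED25E8E4E4.
Split into bytes (most-significant first): 4D 22 71 ED 25 E8 E4 E4.
Big-endian: lowest address holds the most-significant byte.
So the memory order matches the most-significant-first order: 4D 22 71 ED 25 E8 E4 E4.

4D 22 71 ED 25 E8 E4 E4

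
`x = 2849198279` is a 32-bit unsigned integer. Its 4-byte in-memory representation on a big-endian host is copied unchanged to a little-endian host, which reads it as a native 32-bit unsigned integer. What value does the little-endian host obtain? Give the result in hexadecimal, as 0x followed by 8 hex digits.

0xC750D3A9

2849198279 in 32-bit hexadecimal is 0xA9D350C7.
Stored big-endian, the bytes at ascending addresses are A9 D3 50 C7.
Read back as little-endian, the first byte is least significant, giving 0xC750D3A9.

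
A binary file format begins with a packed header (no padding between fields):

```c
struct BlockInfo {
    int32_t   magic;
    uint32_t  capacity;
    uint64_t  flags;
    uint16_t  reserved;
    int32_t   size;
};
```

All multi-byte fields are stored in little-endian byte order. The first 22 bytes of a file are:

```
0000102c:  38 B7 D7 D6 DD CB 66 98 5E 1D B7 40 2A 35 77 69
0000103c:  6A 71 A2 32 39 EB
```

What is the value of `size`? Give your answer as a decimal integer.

-348573022

`size` follows `magic` (4 B), `capacity` (4 B), `flags` (8 B), `reserved` (2 B), so it starts at offset 4 + 4 + 8 + 2 = 18 and occupies 4 bytes.
Bytes at offsets 18..21: A2 32 39 EB.
Little-endian stores the least-significant byte at the lowest address.
Reassemble most-significant byte first: EB 39 32 A2 → 0xEB3932A2.
Top bit is set, so as a signed 32-bit value this is 0xEB3932A2 − 2^32 = -348573022.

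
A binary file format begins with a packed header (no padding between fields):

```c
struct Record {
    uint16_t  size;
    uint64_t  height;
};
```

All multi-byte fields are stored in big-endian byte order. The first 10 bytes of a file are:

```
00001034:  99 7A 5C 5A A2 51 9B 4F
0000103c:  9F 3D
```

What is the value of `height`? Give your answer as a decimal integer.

`height` follows `size` (2 bytes), so it starts at byte offset 2 and occupies 8 bytes.
Bytes at offsets 2..9: 5C 5A A2 51 9B 4F 9F 3D.
Big-endian: lowest address holds the most-significant byte.
The bytes are already most-significant first: 0x5C5AA2519B4F9F3D.
0x5C5AA2519B4F9F3D = 6654809870775066429.

6654809870775066429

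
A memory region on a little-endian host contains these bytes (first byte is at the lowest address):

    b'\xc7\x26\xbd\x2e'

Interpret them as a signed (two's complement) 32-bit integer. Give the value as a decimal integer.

Little-endian stores the least-significant byte at the lowest address.
Reassemble most-significant byte first: 2E BD 26 C7 → 0x2EBD26C7.
0x2EBD26C7 = 784148167.

784148167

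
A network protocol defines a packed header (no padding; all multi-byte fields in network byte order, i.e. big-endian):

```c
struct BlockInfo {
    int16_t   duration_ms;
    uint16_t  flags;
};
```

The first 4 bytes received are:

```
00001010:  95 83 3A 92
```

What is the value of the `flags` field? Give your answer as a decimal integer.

`flags` follows `duration_ms` (2 bytes), so it starts at byte offset 2 and occupies 2 bytes.
Bytes at offsets 2..3: 3A 92.
In big-endian order the high byte comes first in memory.
The bytes are already most-significant first: 0x3A92.
0x3A92 = 14994.

14994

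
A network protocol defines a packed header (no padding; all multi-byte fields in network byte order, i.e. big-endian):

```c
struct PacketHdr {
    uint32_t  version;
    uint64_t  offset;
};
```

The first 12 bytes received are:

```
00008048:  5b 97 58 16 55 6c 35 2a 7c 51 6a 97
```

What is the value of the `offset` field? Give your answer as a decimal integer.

`offset` follows `version` (4 bytes), so it starts at byte offset 4 and occupies 8 bytes.
Bytes at offsets 4..11: 55 6C 35 2A 7C 51 6A 97.
In big-endian order the high byte comes first in memory.
The bytes are already most-significant first: 0x556C352A7C516A97.
0x556C352A7C516A97 = 6155353247299234455.

6155353247299234455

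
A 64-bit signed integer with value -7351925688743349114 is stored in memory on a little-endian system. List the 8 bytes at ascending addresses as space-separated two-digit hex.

Two's complement of -7351925688743349114 in 64 bits: 7351925688743349114 = 0x66074976349DCB7A; invert → 0x99F8B689CB623485; add 1 → 0x99F8B689CB623486.
Split into bytes (most-significant first): 99 F8 B6 89 CB 62 34 86.
Little-endian stores the least-significant byte at the lowest address.
So at ascending addresses the bytes are 86 34 62 CB 89 B6 F8 99.

86 34 62 CB 89 B6 F8 99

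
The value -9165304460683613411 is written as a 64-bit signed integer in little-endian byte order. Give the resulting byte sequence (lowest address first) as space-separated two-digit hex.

1D 6B A6 22 27 4C CE 80

Two's complement of -9165304460683613411 in 64 bits: 9165304460683613411 = 0x7F31B3D8DD5994E3; invert → 0x80CE4C2722A66B1C; add 1 → 0x80CE4C2722A66B1D.
Split into bytes (most-significant first): 80 CE 4C 27 22 A6 6B 1D.
In little-endian order the low byte comes first in memory.
So at ascending addresses the bytes are 1D 6B A6 22 27 4C CE 80.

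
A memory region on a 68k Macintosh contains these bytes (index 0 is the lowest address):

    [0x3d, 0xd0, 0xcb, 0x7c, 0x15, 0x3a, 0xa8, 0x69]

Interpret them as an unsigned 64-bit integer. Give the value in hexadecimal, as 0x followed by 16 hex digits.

0x3DD0CB7C153AA869

Big-endian stores the most-significant byte at the lowest address.
The bytes are already most-significant first: 0x3DD0CB7C153AA869.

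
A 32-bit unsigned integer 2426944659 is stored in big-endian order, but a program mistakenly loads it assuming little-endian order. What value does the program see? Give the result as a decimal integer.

2426944659 in 32-bit hexadecimal is 0x90A83C93.
Stored big-endian, the bytes at ascending addresses are 90 A8 3C 93.
Read back as little-endian, the first byte is least significant, giving 0x933CA890.
0x933CA890 = 2470226064.

2470226064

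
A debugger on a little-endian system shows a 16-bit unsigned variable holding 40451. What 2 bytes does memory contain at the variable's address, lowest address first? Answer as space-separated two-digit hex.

40451 in hexadecimal, padded to 16 bits, is 0x9E03.
Split into bytes (most-significant first): 9E 03.
Little-endian stores the least-significant byte at the lowest address.
So at ascending addresses the bytes are 03 9E.

03 9E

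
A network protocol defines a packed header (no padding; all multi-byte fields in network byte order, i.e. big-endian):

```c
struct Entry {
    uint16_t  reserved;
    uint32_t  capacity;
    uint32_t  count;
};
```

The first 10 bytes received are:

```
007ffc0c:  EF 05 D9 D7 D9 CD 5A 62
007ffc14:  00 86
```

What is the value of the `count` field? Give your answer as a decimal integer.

`count` follows `reserved` (2 B), `capacity` (4 B), so it starts at offset 2 + 4 = 6 and occupies 4 bytes.
Bytes at offsets 6..9: 5A 62 00 86.
Big-endian stores the most-significant byte at the lowest address.
The bytes are already most-significant first: 0x5A620086.
0x5A620086 = 1516372102.

1516372102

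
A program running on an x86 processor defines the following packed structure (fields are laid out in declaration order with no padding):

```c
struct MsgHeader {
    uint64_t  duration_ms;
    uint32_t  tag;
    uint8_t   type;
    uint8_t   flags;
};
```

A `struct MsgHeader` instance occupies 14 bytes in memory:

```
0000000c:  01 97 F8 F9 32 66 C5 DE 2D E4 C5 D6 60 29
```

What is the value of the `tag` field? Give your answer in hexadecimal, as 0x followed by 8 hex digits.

`tag` follows `duration_ms` (8 bytes), so it starts at byte offset 8 and occupies 4 bytes.
Bytes at offsets 8..11: 2D E4 C5 D6.
In little-endian order the low byte comes first in memory.
Reassemble most-significant byte first: D6 C5 E4 2D → 0xD6C5E42D.

0xD6C5E42D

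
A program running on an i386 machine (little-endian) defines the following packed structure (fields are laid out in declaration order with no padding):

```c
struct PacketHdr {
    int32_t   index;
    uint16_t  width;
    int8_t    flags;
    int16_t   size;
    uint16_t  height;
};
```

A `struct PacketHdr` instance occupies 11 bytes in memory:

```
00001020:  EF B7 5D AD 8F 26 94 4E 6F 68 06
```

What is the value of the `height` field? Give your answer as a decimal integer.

`height` follows `index` (4 B), `width` (2 B), `flags` (1 B), `size` (2 B), so it starts at offset 4 + 2 + 1 + 2 = 9 and occupies 2 bytes.
Bytes at offsets 9..10: 68 06.
Little-endian: lowest address holds the least-significant byte.
Reassemble most-significant byte first: 06 68 → 0x0668.
0x0668 = 1640.

1640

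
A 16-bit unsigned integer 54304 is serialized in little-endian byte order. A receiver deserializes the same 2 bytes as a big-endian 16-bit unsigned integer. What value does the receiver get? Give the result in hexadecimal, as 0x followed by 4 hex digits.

54304 in 16-bit hexadecimal is 0xD420.
Stored little-endian, the bytes at ascending addresses are 20 D4.
Read back as big-endian, the last byte is least significant, giving 0x20D4.

0x20D4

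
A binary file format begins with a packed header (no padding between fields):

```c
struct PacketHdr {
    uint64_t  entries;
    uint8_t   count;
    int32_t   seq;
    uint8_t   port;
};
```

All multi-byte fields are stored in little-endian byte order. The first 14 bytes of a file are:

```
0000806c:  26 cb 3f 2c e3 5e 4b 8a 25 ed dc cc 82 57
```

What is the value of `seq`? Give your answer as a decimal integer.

`seq` follows `entries` (8 B), `count` (1 B), so it starts at offset 8 + 1 = 9 and occupies 4 bytes.
Bytes at offsets 9..12: ED DC CC 82.
Little-endian stores the least-significant byte at the lowest address.
Reassemble most-significant byte first: 82 CC DC ED → 0x82CCDCED.
Top bit is set, so as a signed 32-bit value this is 0x82CCDCED − 2^32 = -2100503315.

-2100503315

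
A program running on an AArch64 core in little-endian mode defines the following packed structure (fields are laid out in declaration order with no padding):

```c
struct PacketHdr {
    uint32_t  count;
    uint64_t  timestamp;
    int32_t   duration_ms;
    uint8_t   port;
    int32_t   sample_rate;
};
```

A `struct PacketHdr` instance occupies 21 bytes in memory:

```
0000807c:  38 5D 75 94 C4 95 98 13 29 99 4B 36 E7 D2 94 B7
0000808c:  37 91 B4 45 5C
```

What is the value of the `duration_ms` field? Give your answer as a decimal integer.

-1214983449

`duration_ms` follows `count` (4 B), `timestamp` (8 B), so it starts at offset 4 + 8 = 12 and occupies 4 bytes.
Bytes at offsets 12..15: E7 D2 94 B7.
In little-endian order the low byte comes first in memory.
Reassemble most-significant byte first: B7 94 D2 E7 → 0xB794D2E7.
Top bit is set, so as a signed 32-bit value this is 0xB794D2E7 − 2^32 = -1214983449.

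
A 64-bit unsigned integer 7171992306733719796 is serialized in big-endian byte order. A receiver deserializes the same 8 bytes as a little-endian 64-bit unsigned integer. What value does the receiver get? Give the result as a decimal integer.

17627284714744809571

7171992306733719796 in 64-bit hexadecimal is 0x638809010EB2A0F4.
Stored big-endian, the bytes at ascending addresses are 63 88 09 01 0E B2 A0 F4.
Read back as little-endian, the first byte is least significant, giving 0xF4A0B20E01098863.
0xF4A0B20E01098863 = 17627284714744809571.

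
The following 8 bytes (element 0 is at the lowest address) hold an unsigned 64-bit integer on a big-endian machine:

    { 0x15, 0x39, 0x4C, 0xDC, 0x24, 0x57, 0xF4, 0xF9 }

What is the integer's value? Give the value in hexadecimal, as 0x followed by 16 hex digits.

Big-endian stores the most-significant byte at the lowest address.
The bytes are already most-significant first: 0x15394CDC2457F4F9.

0x15394CDC2457F4F9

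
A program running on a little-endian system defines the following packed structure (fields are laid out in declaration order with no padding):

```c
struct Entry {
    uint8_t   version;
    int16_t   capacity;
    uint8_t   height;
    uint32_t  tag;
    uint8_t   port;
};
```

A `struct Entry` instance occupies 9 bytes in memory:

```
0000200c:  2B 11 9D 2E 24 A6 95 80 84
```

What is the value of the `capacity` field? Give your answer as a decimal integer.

`capacity` follows `version` (1 byte), so it starts at byte offset 1 and occupies 2 bytes.
Bytes at offsets 1..2: 11 9D.
Little-endian: lowest address holds the least-significant byte.
Reassemble most-significant byte first: 9D 11 → 0x9D11.
Top bit is set, so as a signed 16-bit value this is 0x9D11 − 2^16 = -25327.

-25327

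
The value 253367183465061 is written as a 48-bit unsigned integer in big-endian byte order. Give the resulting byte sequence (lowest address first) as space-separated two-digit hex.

E6 6F A4 F7 DA 65

253367183465061 in hexadecimal, padded to 48 bits, is 0xE66FA4F7DA65.
Split into bytes (most-significant first): E6 6F A4 F7 DA 65.
Big-endian: lowest address holds the most-significant byte.
So the memory order matches the most-significant-first order: E6 6F A4 F7 DA 65.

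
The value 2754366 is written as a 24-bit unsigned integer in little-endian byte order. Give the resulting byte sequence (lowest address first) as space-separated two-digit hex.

3E 07 2A

2754366 in hexadecimal, padded to 24 bits, is 0x2A073E.
Split into bytes (most-significant first): 2A 07 3E.
Little-endian: lowest address holds the least-significant byte.
So at ascending addresses the bytes are 3E 07 2A.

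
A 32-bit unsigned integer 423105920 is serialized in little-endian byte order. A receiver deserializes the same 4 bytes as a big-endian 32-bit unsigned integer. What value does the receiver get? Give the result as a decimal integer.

423105920 in 32-bit hexadecimal is 0x19381580.
Stored little-endian, the bytes at ascending addresses are 80 15 38 19.
Read back as big-endian, the last byte is least significant, giving 0x80153819.
0x80153819 = 2148874265.

2148874265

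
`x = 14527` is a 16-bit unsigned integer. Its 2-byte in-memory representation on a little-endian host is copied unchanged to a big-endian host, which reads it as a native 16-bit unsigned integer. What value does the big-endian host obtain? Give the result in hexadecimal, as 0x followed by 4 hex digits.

14527 in 16-bit hexadecimal is 0x38BF.
Stored little-endian, the bytes at ascending addresses are BF 38.
Read back as big-endian, the last byte is least significant, giving 0xBF38.

0xBF38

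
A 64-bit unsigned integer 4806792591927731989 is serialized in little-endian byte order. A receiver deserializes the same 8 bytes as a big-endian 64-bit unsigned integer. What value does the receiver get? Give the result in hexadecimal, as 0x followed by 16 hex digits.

4806792591927731989 in 64-bit hexadecimal is 0x42B5286516D4E715.
Stored little-endian, the bytes at ascending addresses are 15 E7 D4 16 65 28 B5 42.
Read back as big-endian, the last byte is least significant, giving 0x15E7D4166528B542.

0x15E7D4166528B542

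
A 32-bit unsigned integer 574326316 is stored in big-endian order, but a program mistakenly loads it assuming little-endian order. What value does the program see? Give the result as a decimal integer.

746994466

574326316 in 32-bit hexadecimal is 0x223B862C.
Stored big-endian, the bytes at ascending addresses are 22 3B 86 2C.
Read back as little-endian, the first byte is least significant, giving 0x2C863B22.
0x2C863B22 = 746994466.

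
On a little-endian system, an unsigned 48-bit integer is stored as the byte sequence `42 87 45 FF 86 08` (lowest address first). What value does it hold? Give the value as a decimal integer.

Little-endian: lowest address holds the least-significant byte.
Reassemble most-significant byte first: 08 86 FF 45 87 42 → 0x0886FF458742.
0x0886FF458742 = 9375901386562.

9375901386562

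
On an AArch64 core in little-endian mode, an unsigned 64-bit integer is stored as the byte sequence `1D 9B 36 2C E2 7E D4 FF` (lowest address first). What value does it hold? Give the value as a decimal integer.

18434498684603767581

Little-endian stores the least-significant byte at the lowest address.
Reassemble most-significant byte first: FF D4 7E E2 2C 36 9B 1D → 0xFFD47EE22C369B1D.
0xFFD47EE22C369B1D = 18434498684603767581.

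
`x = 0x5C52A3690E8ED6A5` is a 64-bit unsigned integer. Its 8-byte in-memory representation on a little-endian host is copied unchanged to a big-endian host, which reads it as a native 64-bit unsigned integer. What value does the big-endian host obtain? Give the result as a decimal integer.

Stored little-endian, the bytes at ascending addresses are A5 D6 8E 0E 69 A3 52 5C.
Read back as big-endian, the last byte is least significant, giving 0xA5D68E0E69A3525C.
0xA5D68E0E69A3525C = 11949894853827187292.

11949894853827187292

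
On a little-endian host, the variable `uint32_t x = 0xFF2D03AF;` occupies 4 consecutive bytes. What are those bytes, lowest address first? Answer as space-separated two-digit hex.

AF 03 2D FF

Split into bytes (most-significant first): FF 2D 03 AF.
Little-endian stores the least-significant byte at the lowest address.
So at ascending addresses the bytes are AF 03 2D FF.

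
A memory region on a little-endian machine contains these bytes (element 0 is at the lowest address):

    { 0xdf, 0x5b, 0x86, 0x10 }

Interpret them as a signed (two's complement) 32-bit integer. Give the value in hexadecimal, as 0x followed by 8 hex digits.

Little-endian stores the least-significant byte at the lowest address.
Reassemble most-significant byte first: 10 86 5B DF → 0x10865BDF.

0x10865BDF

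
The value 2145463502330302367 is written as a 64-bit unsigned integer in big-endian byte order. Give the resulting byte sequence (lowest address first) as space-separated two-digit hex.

2145463502330302367 in hexadecimal, padded to 64 bits, is 0x1DC637B02EF68F9F.
Split into bytes (most-significant first): 1D C6 37 B0 2E F6 8F 9F.
Big-endian: lowest address holds the most-significant byte.
So the memory order matches the most-significant-first order: 1D C6 37 B0 2E F6 8F 9F.

1D C6 37 B0 2E F6 8F 9F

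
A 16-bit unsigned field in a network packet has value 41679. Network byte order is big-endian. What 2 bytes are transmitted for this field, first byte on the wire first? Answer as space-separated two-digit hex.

41679 in hexadecimal, padded to 16 bits, is 0xA2CF.
Split into bytes (most-significant first): A2 CF.
Big-endian stores the most-significant byte at the lowest address.
So the memory order matches the most-significant-first order: A2 CF.

A2 CF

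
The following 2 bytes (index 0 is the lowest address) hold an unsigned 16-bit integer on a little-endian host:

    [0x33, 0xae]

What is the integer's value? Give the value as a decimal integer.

44595

In little-endian order the low byte comes first in memory.
Reassemble most-significant byte first: AE 33 → 0xAE33.
0xAE33 = 44595.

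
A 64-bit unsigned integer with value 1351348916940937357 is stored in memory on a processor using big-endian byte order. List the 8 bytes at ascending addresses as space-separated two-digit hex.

1351348916940937357 in hexadecimal, padded to 64 bits, is 0x12C0F4AE21DF988D.
Split into bytes (most-significant first): 12 C0 F4 AE 21 DF 98 8D.
In big-endian order the high byte comes first in memory.
So the memory order matches the most-significant-first order: 12 C0 F4 AE 21 DF 98 8D.

12 C0 F4 AE 21 DF 98 8D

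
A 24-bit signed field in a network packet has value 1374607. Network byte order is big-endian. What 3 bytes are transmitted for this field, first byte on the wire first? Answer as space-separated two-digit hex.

14 F9 8F

1374607 in hexadecimal, padded to 24 bits, is 0x14F98F.
Split into bytes (most-significant first): 14 F9 8F.
In big-endian order the high byte comes first in memory.
So the memory order matches the most-significant-first order: 14 F9 8F.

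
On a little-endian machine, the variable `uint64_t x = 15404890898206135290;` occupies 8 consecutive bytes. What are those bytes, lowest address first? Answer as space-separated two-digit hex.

FA 93 39 3F A7 2A C9 D5

15404890898206135290 in hexadecimal, padded to 64 bits, is 0xD5C92AA73F3993FA.
Split into bytes (most-significant first): D5 C9 2A A7 3F 39 93 FA.
Little-endian: lowest address holds the least-significant byte.
So at ascending addresses the bytes are FA 93 39 3F A7 2A C9 D5.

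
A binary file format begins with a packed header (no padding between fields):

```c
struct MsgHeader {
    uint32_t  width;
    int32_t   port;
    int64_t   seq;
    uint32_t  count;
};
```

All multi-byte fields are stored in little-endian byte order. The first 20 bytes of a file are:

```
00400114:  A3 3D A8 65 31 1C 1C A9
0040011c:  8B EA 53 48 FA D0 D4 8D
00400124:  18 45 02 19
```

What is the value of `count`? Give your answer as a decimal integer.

`count` follows `width` (4 B), `port` (4 B), `seq` (8 B), so it starts at offset 4 + 4 + 8 = 16 and occupies 4 bytes.
Bytes at offsets 16..19: 18 45 02 19.
Little-endian: lowest address holds the least-significant byte.
Reassemble most-significant byte first: 19 02 45 18 → 0x19024518.
0x19024518 = 419579160.

419579160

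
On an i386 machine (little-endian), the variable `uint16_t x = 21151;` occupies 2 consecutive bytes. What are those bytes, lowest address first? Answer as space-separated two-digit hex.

21151 in hexadecimal, padded to 16 bits, is 0x529F.
Split into bytes (most-significant first): 52 9F.
In little-endian order the low byte comes first in memory.
So at ascending addresses the bytes are 9F 52.

9F 52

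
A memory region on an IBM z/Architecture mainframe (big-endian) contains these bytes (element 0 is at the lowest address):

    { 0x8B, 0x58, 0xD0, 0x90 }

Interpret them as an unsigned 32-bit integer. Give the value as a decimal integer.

2337853584

In big-endian order the high byte comes first in memory.
The bytes are already most-significant first: 0x8B58D090.
0x8B58D090 = 2337853584.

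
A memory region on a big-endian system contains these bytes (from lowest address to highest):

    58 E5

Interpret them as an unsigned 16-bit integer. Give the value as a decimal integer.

Big-endian stores the most-significant byte at the lowest address.
The bytes are already most-significant first: 0x58E5.
0x58E5 = 22757.

22757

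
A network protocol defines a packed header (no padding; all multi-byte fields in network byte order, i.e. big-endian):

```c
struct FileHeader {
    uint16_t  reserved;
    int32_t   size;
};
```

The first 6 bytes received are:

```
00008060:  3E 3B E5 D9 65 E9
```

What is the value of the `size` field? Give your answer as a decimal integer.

-438737431

`size` follows `reserved` (2 bytes), so it starts at byte offset 2 and occupies 4 bytes.
Bytes at offsets 2..5: E5 D9 65 E9.
Big-endian: lowest address holds the most-significant byte.
The bytes are already most-significant first: 0xE5D965E9.
Top bit is set, so as a signed 32-bit value this is 0xE5D965E9 − 2^32 = -438737431.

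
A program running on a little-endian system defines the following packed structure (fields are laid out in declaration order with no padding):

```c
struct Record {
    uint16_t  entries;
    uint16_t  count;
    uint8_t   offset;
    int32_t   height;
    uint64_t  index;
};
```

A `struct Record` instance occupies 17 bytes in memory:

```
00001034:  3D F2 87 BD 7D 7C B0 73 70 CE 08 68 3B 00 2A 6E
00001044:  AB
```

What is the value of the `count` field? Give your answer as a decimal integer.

48519

`count` follows `entries` (2 bytes), so it starts at byte offset 2 and occupies 2 bytes.
Bytes at offsets 2..3: 87 BD.
Little-endian: lowest address holds the least-significant byte.
Reassemble most-significant byte first: BD 87 → 0xBD87.
0xBD87 = 48519.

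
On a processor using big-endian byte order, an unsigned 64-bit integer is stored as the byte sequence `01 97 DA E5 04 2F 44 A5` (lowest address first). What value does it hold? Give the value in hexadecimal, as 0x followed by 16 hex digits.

0x0197DAE5042F44A5

Big-endian stores the most-significant byte at the lowest address.
The bytes are already most-significant first: 0x0197DAE5042F44A5.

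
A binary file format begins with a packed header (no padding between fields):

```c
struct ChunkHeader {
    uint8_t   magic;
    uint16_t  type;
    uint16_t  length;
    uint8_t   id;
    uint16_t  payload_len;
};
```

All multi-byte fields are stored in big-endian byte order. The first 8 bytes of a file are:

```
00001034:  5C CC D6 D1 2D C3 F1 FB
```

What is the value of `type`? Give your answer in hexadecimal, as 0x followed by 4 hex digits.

`type` follows `magic` (1 byte), so it starts at byte offset 1 and occupies 2 bytes.
Bytes at offsets 1..2: CC D6.
In big-endian order the high byte comes first in memory.
The bytes are already most-significant first: 0xCCD6.

0xCCD6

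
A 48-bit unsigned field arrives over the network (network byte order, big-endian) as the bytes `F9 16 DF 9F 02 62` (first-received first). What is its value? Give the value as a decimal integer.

273876636336738

Big-endian stores the most-significant byte at the lowest address.
The bytes are already most-significant first: 0xF916DF9F0262.
0xF916DF9F0262 = 273876636336738.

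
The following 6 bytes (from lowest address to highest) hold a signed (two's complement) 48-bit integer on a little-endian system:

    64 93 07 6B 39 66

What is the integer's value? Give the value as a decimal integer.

112396794827620

Little-endian: lowest address holds the least-significant byte.
Reassemble most-significant byte first: 66 39 6B 07 93 64 → 0x66396B079364.
0x66396B079364 = 112396794827620.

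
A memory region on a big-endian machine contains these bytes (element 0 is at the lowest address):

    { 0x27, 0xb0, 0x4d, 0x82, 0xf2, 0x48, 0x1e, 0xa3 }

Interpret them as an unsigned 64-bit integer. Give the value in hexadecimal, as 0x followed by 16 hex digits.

0x27B04D82F2481EA3

Big-endian stores the most-significant byte at the lowest address.
The bytes are already most-significant first: 0x27B04D82F2481EA3.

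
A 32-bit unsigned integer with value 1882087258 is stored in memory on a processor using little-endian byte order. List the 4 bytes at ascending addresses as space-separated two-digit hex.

5A 5F 2E 70

1882087258 in hexadecimal, padded to 32 bits, is 0x702E5F5A.
Split into bytes (most-significant first): 70 2E 5F 5A.
Little-endian: lowest address holds the least-significant byte.
So at ascending addresses the bytes are 5A 5F 2E 70.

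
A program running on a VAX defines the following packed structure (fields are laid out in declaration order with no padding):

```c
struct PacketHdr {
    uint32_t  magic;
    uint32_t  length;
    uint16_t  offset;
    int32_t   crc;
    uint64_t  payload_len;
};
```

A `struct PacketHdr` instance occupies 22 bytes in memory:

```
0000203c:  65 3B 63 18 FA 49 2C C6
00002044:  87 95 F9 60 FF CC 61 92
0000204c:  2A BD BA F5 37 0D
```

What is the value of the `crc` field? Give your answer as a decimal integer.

-855678727

`crc` follows `magic` (4 B), `length` (4 B), `offset` (2 B), so it starts at offset 4 + 4 + 2 = 10 and occupies 4 bytes.
Bytes at offsets 10..13: F9 60 FF CC.
In little-endian order the low byte comes first in memory.
Reassemble most-significant byte first: CC FF 60 F9 → 0xCCFF60F9.
Top bit is set, so as a signed 32-bit value this is 0xCCFF60F9 − 2^32 = -855678727.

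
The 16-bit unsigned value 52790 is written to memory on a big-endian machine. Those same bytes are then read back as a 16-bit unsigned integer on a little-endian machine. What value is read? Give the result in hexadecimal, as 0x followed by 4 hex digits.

0x36CE

52790 in 16-bit hexadecimal is 0xCE36.
Stored big-endian, the bytes at ascending addresses are CE 36.
Read back as little-endian, the first byte is least significant, giving 0x36CE.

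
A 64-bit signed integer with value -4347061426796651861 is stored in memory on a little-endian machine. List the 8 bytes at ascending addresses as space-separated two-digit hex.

Two's complement of -4347061426796651861 in 64 bits: 4347061426796651861 = 0x3C53DD5601046555; invert → 0xC3AC22A9FEFB9AAA; add 1 → 0xC3AC22A9FEFB9AAB.
Split into bytes (most-significant first): C3 AC 22 A9 FE FB 9A AB.
Little-endian: lowest address holds the least-significant byte.
So at ascending addresses the bytes are AB 9A FB FE A9 22 AC C3.

AB 9A FB FE A9 22 AC C3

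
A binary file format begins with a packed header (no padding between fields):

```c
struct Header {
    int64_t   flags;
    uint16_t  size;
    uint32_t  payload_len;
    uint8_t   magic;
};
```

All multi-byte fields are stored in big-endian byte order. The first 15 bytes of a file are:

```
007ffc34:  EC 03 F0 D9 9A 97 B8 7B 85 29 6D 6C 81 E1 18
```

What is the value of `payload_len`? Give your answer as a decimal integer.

`payload_len` follows `flags` (8 B), `size` (2 B), so it starts at offset 8 + 2 = 10 and occupies 4 bytes.
Bytes at offsets 10..13: 6D 6C 81 E1.
Big-endian: lowest address holds the most-significant byte.
The bytes are already most-significant first: 0x6D6C81E1.
0x6D6C81E1 = 1835827681.

1835827681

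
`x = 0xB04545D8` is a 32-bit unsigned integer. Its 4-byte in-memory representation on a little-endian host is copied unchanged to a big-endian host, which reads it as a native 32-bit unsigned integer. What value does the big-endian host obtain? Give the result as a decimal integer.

Stored little-endian, the bytes at ascending addresses are D8 45 45 B0.
Read back as big-endian, the last byte is least significant, giving 0xD84545B0.
0xD84545B0 = 3628418480.

3628418480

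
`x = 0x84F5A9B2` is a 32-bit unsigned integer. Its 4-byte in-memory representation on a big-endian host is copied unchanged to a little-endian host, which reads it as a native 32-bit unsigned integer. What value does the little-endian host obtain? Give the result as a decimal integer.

2997482884

Stored big-endian, the bytes at ascending addresses are 84 F5 A9 B2.
Read back as little-endian, the first byte is least significant, giving 0xB2A9F584.
0xB2A9F584 = 2997482884.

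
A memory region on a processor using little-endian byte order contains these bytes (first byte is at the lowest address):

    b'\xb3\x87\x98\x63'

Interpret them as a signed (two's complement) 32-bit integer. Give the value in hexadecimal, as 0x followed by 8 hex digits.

Little-endian: lowest address holds the least-significant byte.
Reassemble most-significant byte first: 63 98 87 B3 → 0x639887B3.

0x639887B3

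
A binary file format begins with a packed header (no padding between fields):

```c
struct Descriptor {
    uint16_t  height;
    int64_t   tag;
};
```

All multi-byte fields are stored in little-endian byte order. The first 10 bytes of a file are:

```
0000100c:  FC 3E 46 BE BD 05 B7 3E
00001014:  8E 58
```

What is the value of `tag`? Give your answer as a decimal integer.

6381106677826829894

`tag` follows `height` (2 bytes), so it starts at byte offset 2 and occupies 8 bytes.
Bytes at offsets 2..9: 46 BE BD 05 B7 3E 8E 58.
In little-endian order the low byte comes first in memory.
Reassemble most-significant byte first: 58 8E 3E B7 05 BD BE 46 → 0x588E3EB705BDBE46.
0x588E3EB705BDBE46 = 6381106677826829894.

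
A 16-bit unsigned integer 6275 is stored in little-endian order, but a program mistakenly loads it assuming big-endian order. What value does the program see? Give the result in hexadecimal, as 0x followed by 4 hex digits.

6275 in 16-bit hexadecimal is 0x1883.
Stored little-endian, the bytes at ascending addresses are 83 18.
Read back as big-endian, the last byte is least significant, giving 0x8318.

0x8318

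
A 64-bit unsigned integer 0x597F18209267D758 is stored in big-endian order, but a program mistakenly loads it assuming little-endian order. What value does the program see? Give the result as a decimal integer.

6401699272631811929

Stored big-endian, the bytes at ascending addresses are 59 7F 18 20 92 67 D7 58.
Read back as little-endian, the first byte is least significant, giving 0x58D7679220187F59.
0x58D7679220187F59 = 6401699272631811929.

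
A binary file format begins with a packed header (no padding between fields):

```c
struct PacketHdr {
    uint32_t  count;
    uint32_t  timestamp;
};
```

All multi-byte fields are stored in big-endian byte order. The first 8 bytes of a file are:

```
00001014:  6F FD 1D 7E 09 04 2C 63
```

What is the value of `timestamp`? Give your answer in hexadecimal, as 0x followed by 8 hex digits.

0x09042C63

`timestamp` follows `count` (4 bytes), so it starts at byte offset 4 and occupies 4 bytes.
Bytes at offsets 4..7: 09 04 2C 63.
Big-endian: lowest address holds the most-significant byte.
The bytes are already most-significant first: 0x09042C63.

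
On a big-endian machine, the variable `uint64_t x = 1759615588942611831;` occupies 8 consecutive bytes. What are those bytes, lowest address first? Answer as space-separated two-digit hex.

1759615588942611831 in hexadecimal, padded to 64 bits, is 0x186B690E282A0577.
Split into bytes (most-significant first): 18 6B 69 0E 28 2A 05 77.
Big-endian: lowest address holds the most-significant byte.
So the memory order matches the most-significant-first order: 18 6B 69 0E 28 2A 05 77.

18 6B 69 0E 28 2A 05 77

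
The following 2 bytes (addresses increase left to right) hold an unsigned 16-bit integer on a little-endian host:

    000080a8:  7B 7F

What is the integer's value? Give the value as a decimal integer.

In little-endian order the low byte comes first in memory.
Reassemble most-significant byte first: 7F 7B → 0x7F7B.
0x7F7B = 32635.

32635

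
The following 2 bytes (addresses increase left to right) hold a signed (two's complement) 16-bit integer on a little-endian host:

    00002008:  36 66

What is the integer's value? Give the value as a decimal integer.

26166

In little-endian order the low byte comes first in memory.
Reassemble most-significant byte first: 66 36 → 0x6636.
0x6636 = 26166.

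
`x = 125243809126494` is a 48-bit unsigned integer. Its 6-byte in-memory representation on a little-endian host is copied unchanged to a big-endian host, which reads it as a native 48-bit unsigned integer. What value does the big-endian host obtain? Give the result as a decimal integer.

104285037193329

125243809126494 in 48-bit hexadecimal is 0x71E898C0D85E.
Stored little-endian, the bytes at ascending addresses are 5E D8 C0 98 E8 71.
Read back as big-endian, the last byte is least significant, giving 0x5ED8C098E871.
0x5ED8C098E871 = 104285037193329.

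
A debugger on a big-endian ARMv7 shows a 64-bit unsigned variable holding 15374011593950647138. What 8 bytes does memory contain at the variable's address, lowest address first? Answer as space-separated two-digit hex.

D5 5B 76 16 F6 2A 53 62

15374011593950647138 in hexadecimal, padded to 64 bits, is 0xD55B7616F62A5362.
Split into bytes (most-significant first): D5 5B 76 16 F6 2A 53 62.
Big-endian: lowest address holds the most-significant byte.
So the memory order matches the most-significant-first order: D5 5B 76 16 F6 2A 53 62.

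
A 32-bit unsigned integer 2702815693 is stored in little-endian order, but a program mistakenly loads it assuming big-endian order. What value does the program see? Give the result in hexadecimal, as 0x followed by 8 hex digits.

2702815693 in 32-bit hexadecimal is 0xA119B1CD.
Stored little-endian, the bytes at ascending addresses are CD B1 19 A1.
Read back as big-endian, the last byte is least significant, giving 0xCDB119A1.

0xCDB119A1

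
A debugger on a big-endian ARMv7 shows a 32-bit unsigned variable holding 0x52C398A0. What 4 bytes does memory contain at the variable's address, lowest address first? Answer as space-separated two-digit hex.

Split into bytes (most-significant first): 52 C3 98 A0.
In big-endian order the high byte comes first in memory.
So the memory order matches the most-significant-first order: 52 C3 98 A0.

52 C3 98 A0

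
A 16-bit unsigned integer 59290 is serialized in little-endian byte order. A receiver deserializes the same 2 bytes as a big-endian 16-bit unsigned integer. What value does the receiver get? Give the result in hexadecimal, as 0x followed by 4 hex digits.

0x9AE7

59290 in 16-bit hexadecimal is 0xE79A.
Stored little-endian, the bytes at ascending addresses are 9A E7.
Read back as big-endian, the last byte is least significant, giving 0x9AE7.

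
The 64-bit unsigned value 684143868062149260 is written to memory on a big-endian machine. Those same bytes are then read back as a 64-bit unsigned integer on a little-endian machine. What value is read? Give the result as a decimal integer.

684143868062149260 in 64-bit hexadecimal is 0x097E9139271B2A8C.
Stored big-endian, the bytes at ascending addresses are 09 7E 91 39 27 1B 2A 8C.
Read back as little-endian, the first byte is least significant, giving 0x8C2A1B2739917E09.
0x8C2A1B2739917E09 = 10099914969615269385.

10099914969615269385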